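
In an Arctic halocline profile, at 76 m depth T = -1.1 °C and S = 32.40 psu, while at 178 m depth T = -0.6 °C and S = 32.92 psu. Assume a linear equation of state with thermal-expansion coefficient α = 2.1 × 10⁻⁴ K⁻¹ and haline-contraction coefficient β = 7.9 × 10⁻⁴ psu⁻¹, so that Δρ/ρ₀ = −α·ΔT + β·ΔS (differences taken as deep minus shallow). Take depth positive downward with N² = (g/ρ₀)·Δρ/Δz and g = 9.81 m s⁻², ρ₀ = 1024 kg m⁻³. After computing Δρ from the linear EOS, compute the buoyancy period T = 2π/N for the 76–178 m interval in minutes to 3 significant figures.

ΔT = +0.5 K, ΔS = +0.52 psu (deep − shallow).
Δρ/ρ₀ = −αΔT + βΔS = -1.05 × 10⁻⁴ + 4.108 × 10⁻⁴ = 3.058 × 10⁻⁴, so Δρ ≈ 0.3131 kg m⁻³.
N² = (g/ρ₀)·Δρ/Δz = g·(Δρ/ρ₀)/Δz = 9.81 × 3.058 × 10⁻⁴ / 102 = 2.9411 × 10⁻⁵ s⁻².
N = √(2.9411 × 10⁻⁵) = 5.4232 × 10⁻³ rad s⁻¹ → T = 2π/N = 1.1586 × 10³ s = 19.310 min ≈ 19.3 min.

19.3 min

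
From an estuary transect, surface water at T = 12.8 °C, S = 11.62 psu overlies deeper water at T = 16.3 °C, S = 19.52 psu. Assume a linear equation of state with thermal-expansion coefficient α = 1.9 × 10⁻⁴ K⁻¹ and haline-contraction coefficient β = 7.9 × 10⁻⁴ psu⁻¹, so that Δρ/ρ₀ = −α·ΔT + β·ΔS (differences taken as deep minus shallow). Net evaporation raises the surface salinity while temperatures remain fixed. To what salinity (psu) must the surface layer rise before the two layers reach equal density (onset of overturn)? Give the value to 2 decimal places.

18.68 psu

Neutral buoyancy requires −α(T_deep − T_surf) + β(S_deep − S_surf′) = 0.
S_surf′ = S_deep − (α/β)·ΔT = 19.52 − (1.9 × 10⁻⁴/7.9 × 10⁻⁴)·(+3.5) = 18.6782 psu.
Increase required: 18.6782 − 11.62 = 7.0582 psu.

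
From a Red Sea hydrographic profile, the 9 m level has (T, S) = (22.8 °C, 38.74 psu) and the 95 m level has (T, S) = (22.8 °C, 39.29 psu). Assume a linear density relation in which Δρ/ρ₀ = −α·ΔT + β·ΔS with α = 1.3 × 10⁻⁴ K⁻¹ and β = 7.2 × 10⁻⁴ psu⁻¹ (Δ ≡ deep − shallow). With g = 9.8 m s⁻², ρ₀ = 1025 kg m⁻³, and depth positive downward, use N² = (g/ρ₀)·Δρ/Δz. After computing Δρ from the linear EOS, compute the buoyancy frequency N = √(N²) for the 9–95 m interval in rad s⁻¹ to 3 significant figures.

ΔT = +0.0 K, ΔS = +0.55 psu (deep − shallow).
Δρ/ρ₀ = −αΔT + βΔS = 0 + 3.96 × 10⁻⁴ = 3.96 × 10⁻⁴, so Δρ ≈ 0.4059 kg m⁻³.
N² = (g/ρ₀)·Δρ/Δz = g·(Δρ/ρ₀)/Δz = 9.8 × 3.96 × 10⁻⁴ / 86 = 4.5126 × 10⁻⁵ s⁻².
N = √(4.5126 × 10⁻⁵) = 6.7176 × 10⁻³ rad s⁻¹ ≈ 6.72 × 10⁻³ rad s⁻¹.

6.72 × 10⁻³ rad s⁻¹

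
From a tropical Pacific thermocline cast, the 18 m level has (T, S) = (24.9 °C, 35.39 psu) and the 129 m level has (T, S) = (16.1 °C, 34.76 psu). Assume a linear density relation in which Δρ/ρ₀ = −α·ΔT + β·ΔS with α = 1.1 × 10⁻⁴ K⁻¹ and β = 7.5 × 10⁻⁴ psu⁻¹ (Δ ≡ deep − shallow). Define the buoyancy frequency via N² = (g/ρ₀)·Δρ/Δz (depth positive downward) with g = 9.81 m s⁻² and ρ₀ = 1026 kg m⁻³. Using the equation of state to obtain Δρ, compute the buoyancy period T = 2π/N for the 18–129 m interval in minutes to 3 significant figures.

ΔT = -8.8 K, ΔS = -0.63 psu (deep − shallow).
Δρ/ρ₀ = −αΔT + βΔS = 9.68 × 10⁻⁴ − 4.725 × 10⁻⁴ = 4.955 × 10⁻⁴, so Δρ ≈ 0.5084 kg m⁻³.
N² = (g/ρ₀)·Δρ/Δz = g·(Δρ/ρ₀)/Δz = 9.81 × 4.955 × 10⁻⁴ / 111 = 4.3791 × 10⁻⁵ s⁻².
N = √(4.3791 × 10⁻⁵) = 6.6175 × 10⁻³ rad s⁻¹ → T = 2π/N = 949.48 s = 15.825 min ≈ 15.8 min.

15.8 min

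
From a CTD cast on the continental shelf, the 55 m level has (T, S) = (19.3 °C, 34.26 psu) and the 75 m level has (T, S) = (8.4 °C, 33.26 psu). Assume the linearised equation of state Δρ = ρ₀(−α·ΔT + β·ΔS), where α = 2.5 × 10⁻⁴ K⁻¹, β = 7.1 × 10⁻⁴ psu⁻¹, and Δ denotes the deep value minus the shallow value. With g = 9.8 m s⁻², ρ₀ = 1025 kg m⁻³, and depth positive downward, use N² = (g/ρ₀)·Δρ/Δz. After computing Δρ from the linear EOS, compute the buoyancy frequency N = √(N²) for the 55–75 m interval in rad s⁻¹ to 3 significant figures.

0.0314 rad s⁻¹

ΔT = -10.9 K, ΔS = -1.00 psu (deep − shallow).
Δρ/ρ₀ = −αΔT + βΔS = 2.725 × 10⁻³ − 7.10 × 10⁻⁴ = 2.015 × 10⁻³, so Δρ ≈ 2.065 kg m⁻³.
N² = (g/ρ₀)·Δρ/Δz = g·(Δρ/ρ₀)/Δz = 9.8 × 2.015 × 10⁻³ / 20 = 9.8735 × 10⁻⁴ s⁻².
N = √(9.8735 × 10⁻⁴) = 0.031422 rad s⁻¹ ≈ 0.0314 rad s⁻¹.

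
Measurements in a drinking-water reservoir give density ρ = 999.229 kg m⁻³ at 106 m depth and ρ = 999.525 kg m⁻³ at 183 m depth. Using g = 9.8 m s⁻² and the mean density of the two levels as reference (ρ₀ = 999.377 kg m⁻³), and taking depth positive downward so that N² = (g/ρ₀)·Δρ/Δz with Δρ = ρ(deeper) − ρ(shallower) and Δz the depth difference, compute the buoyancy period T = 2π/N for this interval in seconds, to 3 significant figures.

Δρ = 999.525 − 999.229 = 0.296 kg m⁻³ over Δz = 183 − 106 = 77 m.
N² = (9.8/999.377) × (0.296/77) = 3.7696 × 10⁻⁵ s⁻².
N = √(3.7696 × 10⁻⁵) = 6.1397 × 10⁻³ rad s⁻¹, so T = 2π/N = 1.0234 × 10³ s ≈ 1.02 × 10³ s.

1.02 × 10³ s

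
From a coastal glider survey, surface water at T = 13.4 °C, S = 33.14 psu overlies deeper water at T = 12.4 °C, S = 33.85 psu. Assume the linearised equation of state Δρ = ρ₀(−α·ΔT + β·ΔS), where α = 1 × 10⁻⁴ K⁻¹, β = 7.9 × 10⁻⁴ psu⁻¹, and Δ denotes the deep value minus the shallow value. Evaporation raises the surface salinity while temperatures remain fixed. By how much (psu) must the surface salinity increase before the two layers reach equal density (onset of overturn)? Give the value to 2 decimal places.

Neutral buoyancy requires −α(T_deep − T_surf) + β(S_deep − S_surf′) = 0.
S_surf′ = S_deep − (α/β)·ΔT = 33.85 − (1 × 10⁻⁴/7.9 × 10⁻⁴)·(-1.0) = 33.9766 psu.
Increase required: 33.9766 − 33.14 = 0.8366 psu.

0.84 psu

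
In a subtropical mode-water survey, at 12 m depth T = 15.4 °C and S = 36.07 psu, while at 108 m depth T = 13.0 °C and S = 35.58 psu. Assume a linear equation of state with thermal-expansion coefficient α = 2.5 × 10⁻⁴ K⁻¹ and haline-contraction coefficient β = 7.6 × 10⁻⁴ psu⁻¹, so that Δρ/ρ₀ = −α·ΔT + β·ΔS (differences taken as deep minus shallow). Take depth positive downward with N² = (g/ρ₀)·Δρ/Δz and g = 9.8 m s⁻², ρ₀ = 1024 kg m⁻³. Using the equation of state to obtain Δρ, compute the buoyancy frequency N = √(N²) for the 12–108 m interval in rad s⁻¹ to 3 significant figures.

4.82 × 10⁻³ rad s⁻¹

ΔT = -2.4 K, ΔS = -0.49 psu (deep − shallow).
Δρ/ρ₀ = −αΔT + βΔS = 6.00 × 10⁻⁴ − 3.724 × 10⁻⁴ = 2.276 × 10⁻⁴, so Δρ ≈ 0.2331 kg m⁻³.
N² = (g/ρ₀)·Δρ/Δz = g·(Δρ/ρ₀)/Δz = 9.8 × 2.276 × 10⁻⁴ / 96 = 2.3234 × 10⁻⁵ s⁻².
N = √(2.3234 × 10⁻⁵) = 4.8202 × 10⁻³ rad s⁻¹ ≈ 4.82 × 10⁻³ rad s⁻¹.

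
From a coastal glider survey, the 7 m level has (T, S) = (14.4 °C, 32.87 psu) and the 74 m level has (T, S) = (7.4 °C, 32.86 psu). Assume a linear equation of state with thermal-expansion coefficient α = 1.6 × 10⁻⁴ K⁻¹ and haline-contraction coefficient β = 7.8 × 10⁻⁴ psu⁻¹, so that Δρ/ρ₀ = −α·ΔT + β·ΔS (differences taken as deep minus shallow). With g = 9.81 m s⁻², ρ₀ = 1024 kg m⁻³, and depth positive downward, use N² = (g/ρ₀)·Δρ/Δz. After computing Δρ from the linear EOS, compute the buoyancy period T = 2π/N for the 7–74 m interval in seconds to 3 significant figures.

492 s

ΔT = -7.0 K, ΔS = -0.01 psu (deep − shallow).
Δρ/ρ₀ = −αΔT + βΔS = 1.12 × 10⁻³ − 7.80 × 10⁻⁶ = 1.1122 × 10⁻³, so Δρ ≈ 1.139 kg m⁻³.
N² = (g/ρ₀)·Δρ/Δz = g·(Δρ/ρ₀)/Δz = 9.81 × 1.1122 × 10⁻³ / 67 = 1.6285 × 10⁻⁴ s⁻².
N = √(1.6285 × 10⁻⁴) = 0.012761 rad s⁻¹ → T = 2π/N = 492.37 s ≈ 492 s.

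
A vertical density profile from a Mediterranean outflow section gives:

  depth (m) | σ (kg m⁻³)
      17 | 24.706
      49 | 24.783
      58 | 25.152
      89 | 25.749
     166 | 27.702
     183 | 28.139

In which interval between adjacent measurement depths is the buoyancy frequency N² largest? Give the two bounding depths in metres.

49–58 m

Compute the density gradient over each adjacent pair:
  17–49 m: Δρ/Δz = 0.077/32 = 2.4 × 10⁻³ kg m⁻⁴
  49–58 m: Δρ/Δz = 0.369/9 = 0.041 kg m⁻⁴
  58–89 m: Δρ/Δz = 0.597/31 = 0.019 kg m⁻⁴
  89–166 m: Δρ/Δz = 1.953/77 = 0.025 kg m⁻⁴
  166–183 m: Δρ/Δz = 0.437/17 = 0.026 kg m⁻⁴
The largest gradient is in the 49–58 m interval — the pycnocline.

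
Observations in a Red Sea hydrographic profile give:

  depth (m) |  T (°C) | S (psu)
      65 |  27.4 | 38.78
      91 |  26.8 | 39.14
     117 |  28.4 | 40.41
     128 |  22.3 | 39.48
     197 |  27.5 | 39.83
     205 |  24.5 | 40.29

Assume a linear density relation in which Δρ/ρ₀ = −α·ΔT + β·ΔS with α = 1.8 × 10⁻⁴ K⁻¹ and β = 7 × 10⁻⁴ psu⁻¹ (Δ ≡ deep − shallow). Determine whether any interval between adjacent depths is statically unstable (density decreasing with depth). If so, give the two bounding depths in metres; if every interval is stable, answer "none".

Evaluate Δρ/ρ₀ = −αΔT + βΔS across each adjacent pair:
  65–91 m: −αΔT+βΔS = −(1.8 × 10⁻⁴)(-0.6)+(7 × 10⁻⁴)(+0.36) = 3.6 × 10⁻⁴ → stable
  91–117 m: −αΔT+βΔS = −(1.8 × 10⁻⁴)(+1.6)+(7 × 10⁻⁴)(+1.27) = 6.0 × 10⁻⁴ → stable
  117–128 m: −αΔT+βΔS = −(1.8 × 10⁻⁴)(-6.1)+(7 × 10⁻⁴)(-0.93) = 4.5 × 10⁻⁴ → stable
  128–197 m: −αΔT+βΔS = −(1.8 × 10⁻⁴)(+5.2)+(7 × 10⁻⁴)(+0.35) = -6.9 × 10⁻⁴ → UNSTABLE
  197–205 m: −αΔT+βΔS = −(1.8 × 10⁻⁴)(-3.0)+(7 × 10⁻⁴)(+0.46) = 8.6 × 10⁻⁴ → stable
The 128–197 m interval has Δρ < 0: lighter water underlies denser water.

128–197 m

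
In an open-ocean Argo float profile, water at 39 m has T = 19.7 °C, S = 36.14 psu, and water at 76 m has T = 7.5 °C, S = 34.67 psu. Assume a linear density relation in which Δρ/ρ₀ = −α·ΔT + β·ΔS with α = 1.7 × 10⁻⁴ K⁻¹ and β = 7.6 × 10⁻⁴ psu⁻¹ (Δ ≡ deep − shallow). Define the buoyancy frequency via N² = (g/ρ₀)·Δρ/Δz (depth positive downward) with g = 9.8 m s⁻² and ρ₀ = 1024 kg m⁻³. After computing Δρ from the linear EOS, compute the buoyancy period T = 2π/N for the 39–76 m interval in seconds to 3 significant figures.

395 s

ΔT = -12.2 K, ΔS = -1.47 psu (deep − shallow).
Δρ/ρ₀ = −αΔT + βΔS = 2.074 × 10⁻³ − 1.1172 × 10⁻³ = 9.568 × 10⁻⁴, so Δρ ≈ 0.9798 kg m⁻³.
N² = (g/ρ₀)·Δρ/Δz = g·(Δρ/ρ₀)/Δz = 9.8 × 9.568 × 10⁻⁴ / 37 = 2.5342 × 10⁻⁴ s⁻².
N = √(2.5342 × 10⁻⁴) = 0.015919 rad s⁻¹ → T = 2π/N = 394.70 s ≈ 395 s.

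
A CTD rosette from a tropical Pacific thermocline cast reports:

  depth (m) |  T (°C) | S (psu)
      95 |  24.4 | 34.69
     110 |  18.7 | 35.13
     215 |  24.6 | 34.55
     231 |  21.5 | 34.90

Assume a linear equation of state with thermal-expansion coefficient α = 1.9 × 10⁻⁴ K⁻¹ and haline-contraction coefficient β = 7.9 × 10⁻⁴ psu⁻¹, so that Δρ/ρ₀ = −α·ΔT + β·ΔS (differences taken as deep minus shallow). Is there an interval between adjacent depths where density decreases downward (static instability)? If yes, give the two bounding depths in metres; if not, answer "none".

Evaluate Δρ/ρ₀ = −αΔT + βΔS across each adjacent pair:
  95–110 m: −αΔT+βΔS = −(1.9 × 10⁻⁴)(-5.7)+(7.9 × 10⁻⁴)(+0.44) = 1.4 × 10⁻³ → stable
  110–215 m: −αΔT+βΔS = −(1.9 × 10⁻⁴)(+5.9)+(7.9 × 10⁻⁴)(-0.58) = -1.6 × 10⁻³ → UNSTABLE
  215–231 m: −αΔT+βΔS = −(1.9 × 10⁻⁴)(-3.1)+(7.9 × 10⁻⁴)(+0.35) = 8.7 × 10⁻⁴ → stable
The 110–215 m interval has Δρ < 0: lighter water underlies denser water.

110–215 m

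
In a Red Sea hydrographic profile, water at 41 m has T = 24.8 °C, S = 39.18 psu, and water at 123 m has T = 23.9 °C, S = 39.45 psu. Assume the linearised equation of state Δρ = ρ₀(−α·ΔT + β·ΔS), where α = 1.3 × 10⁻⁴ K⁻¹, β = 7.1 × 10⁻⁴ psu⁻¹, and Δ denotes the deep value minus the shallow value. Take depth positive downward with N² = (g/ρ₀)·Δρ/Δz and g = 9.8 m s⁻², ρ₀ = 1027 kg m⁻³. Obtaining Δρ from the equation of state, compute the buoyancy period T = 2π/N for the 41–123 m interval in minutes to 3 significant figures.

17.2 min

ΔT = -0.9 K, ΔS = +0.27 psu (deep − shallow).
Δρ/ρ₀ = −αΔT + βΔS = 1.17 × 10⁻⁴ + 1.917 × 10⁻⁴ = 3.087 × 10⁻⁴, so Δρ ≈ 0.3170 kg m⁻³.
N² = (g/ρ₀)·Δρ/Δz = g·(Δρ/ρ₀)/Δz = 9.8 × 3.087 × 10⁻⁴ / 82 = 3.6893 × 10⁻⁵ s⁻².
N = √(3.6893 × 10⁻⁵) = 6.0740 × 10⁻³ rad s⁻¹ → T = 2π/N = 1.0344 × 10³ s = 17.240 min ≈ 17.2 min.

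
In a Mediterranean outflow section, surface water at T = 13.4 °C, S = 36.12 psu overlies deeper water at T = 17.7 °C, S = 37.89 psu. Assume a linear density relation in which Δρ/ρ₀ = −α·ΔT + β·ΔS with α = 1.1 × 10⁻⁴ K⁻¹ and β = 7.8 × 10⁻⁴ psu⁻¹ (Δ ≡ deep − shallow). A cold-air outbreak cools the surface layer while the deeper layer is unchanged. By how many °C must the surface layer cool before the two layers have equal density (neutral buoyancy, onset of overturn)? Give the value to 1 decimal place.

Neutral buoyancy requires Δρ = 0, i.e. −α(T_deep − T_surf′) + β(S_deep − S_surf) = 0.
T_surf′ = T_deep − (β/α)·ΔS = 17.7 − (7.8 × 10⁻⁴/1.1 × 10⁻⁴)·(+1.77) = 5.149 °C.
Cooling required: 13.4 − (5.149) = 8.251 °C.

8.3 °C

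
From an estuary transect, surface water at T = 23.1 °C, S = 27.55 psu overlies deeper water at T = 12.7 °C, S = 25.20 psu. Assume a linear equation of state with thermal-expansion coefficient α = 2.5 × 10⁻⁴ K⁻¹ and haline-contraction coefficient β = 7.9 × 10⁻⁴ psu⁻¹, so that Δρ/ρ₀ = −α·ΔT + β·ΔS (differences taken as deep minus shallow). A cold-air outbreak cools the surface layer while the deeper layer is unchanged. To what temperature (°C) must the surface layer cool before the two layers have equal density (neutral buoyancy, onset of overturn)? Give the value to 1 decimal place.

20.1 °C

Neutral buoyancy requires Δρ = 0, i.e. −α(T_deep − T_surf′) + β(S_deep − S_surf) = 0.
T_surf′ = T_deep − (β/α)·ΔS = 12.7 − (7.9 × 10⁻⁴/2.5 × 10⁻⁴)·(-2.35) = 20.126 °C.
Cooling required: 23.1 − (20.126) = 2.974 °C.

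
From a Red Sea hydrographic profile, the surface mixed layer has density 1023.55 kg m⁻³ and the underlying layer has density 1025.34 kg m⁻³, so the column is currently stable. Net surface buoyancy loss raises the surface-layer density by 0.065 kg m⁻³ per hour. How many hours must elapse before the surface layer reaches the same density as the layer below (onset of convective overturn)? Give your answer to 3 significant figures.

27.5 hours

Density deficit of the surface layer: 1025.34 − 1023.55 = 1.79 kg m⁻³.
Required change = 1.79 / 0.065 = 27.5 hours.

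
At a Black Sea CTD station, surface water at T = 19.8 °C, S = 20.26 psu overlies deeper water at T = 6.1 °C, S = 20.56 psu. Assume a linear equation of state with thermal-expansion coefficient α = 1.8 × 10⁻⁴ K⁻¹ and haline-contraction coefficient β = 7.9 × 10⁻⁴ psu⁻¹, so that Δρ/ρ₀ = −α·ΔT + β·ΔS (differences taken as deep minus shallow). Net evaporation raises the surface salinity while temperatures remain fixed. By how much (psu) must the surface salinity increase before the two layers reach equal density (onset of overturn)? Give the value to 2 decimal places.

3.42 psu

Neutral buoyancy requires −α(T_deep − T_surf) + β(S_deep − S_surf′) = 0.
S_surf′ = S_deep − (α/β)·ΔT = 20.56 − (1.8 × 10⁻⁴/7.9 × 10⁻⁴)·(-13.7) = 23.6815 psu.
Increase required: 23.6815 − 20.26 = 3.4215 psu.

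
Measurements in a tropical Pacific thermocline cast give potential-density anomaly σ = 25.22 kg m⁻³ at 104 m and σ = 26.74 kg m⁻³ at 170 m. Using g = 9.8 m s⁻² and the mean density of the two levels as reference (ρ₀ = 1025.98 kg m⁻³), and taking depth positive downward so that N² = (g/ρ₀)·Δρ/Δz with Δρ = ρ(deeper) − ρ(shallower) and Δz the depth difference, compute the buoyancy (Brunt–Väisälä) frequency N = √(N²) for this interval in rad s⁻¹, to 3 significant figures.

0.0148 rad s⁻¹

Δρ = 1026.74 − 1025.22 = 1.52 kg m⁻³ over Δz = 170 − 104 = 66 m.
N² = (9.8/1025.98) × (1.52/66) = 2.1998 × 10⁻⁴ s⁻².
N = √(2.1998 × 10⁻⁴) = 0.014832 rad s⁻¹ ≈ 0.0148 rad s⁻¹.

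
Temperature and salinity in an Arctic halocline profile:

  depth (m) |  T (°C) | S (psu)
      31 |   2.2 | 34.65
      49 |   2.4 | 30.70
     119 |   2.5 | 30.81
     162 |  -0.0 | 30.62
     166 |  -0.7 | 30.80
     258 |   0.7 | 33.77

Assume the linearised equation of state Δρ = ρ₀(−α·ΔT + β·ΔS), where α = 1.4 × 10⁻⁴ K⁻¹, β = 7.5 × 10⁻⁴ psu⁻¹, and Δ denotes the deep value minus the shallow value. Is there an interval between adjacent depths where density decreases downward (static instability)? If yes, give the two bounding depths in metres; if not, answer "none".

Evaluate Δρ/ρ₀ = −αΔT + βΔS across each adjacent pair:
  31–49 m: −αΔT+βΔS = −(1.4 × 10⁻⁴)(+0.2)+(7.5 × 10⁻⁴)(-3.95) = -3.0 × 10⁻³ → UNSTABLE
  49–119 m: −αΔT+βΔS = −(1.4 × 10⁻⁴)(+0.1)+(7.5 × 10⁻⁴)(+0.11) = 6.8 × 10⁻⁵ → stable
  119–162 m: −αΔT+βΔS = −(1.4 × 10⁻⁴)(-2.5)+(7.5 × 10⁻⁴)(-0.19) = 2.1 × 10⁻⁴ → stable
  162–166 m: −αΔT+βΔS = −(1.4 × 10⁻⁴)(-0.7)+(7.5 × 10⁻⁴)(+0.18) = 2.3 × 10⁻⁴ → stable
  166–258 m: −αΔT+βΔS = −(1.4 × 10⁻⁴)(+1.4)+(7.5 × 10⁻⁴)(+2.97) = 2.0 × 10⁻³ → stable
The 31–49 m interval has Δρ < 0: lighter water underlies denser water.

31–49 m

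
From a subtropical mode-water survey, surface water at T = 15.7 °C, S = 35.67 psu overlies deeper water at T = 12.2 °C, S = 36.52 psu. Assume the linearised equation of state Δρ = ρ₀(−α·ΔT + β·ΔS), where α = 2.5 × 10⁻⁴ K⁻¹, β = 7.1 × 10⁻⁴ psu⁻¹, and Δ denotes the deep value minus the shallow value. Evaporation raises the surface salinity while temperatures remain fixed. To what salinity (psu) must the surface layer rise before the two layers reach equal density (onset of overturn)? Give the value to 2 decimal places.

37.75 psu

Neutral buoyancy requires −α(T_deep − T_surf) + β(S_deep − S_surf′) = 0.
S_surf′ = S_deep − (α/β)·ΔT = 36.52 − (2.5 × 10⁻⁴/7.1 × 10⁻⁴)·(-3.5) = 37.7524 psu.
Increase required: 37.7524 − 35.67 = 2.0824 psu.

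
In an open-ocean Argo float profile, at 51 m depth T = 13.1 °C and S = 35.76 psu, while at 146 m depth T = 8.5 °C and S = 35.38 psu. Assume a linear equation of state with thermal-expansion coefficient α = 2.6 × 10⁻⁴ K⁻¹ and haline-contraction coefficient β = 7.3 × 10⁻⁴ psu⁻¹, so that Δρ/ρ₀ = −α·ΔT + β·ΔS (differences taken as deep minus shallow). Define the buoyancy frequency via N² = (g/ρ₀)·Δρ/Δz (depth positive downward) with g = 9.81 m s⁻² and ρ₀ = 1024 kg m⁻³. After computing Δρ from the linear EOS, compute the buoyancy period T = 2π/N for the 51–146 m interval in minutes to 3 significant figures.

ΔT = -4.6 K, ΔS = -0.38 psu (deep − shallow).
Δρ/ρ₀ = −αΔT + βΔS = 1.196 × 10⁻³ − 2.774 × 10⁻⁴ = 9.186 × 10⁻⁴, so Δρ ≈ 0.9406 kg m⁻³.
N² = (g/ρ₀)·Δρ/Δz = g·(Δρ/ρ₀)/Δz = 9.81 × 9.186 × 10⁻⁴ / 95 = 9.4858 × 10⁻⁵ s⁻².
N = √(9.4858 × 10⁻⁵) = 9.7395 × 10⁻³ rad s⁻¹ → T = 2π/N = 645.12 s = 10.752 min ≈ 10.8 min.

10.8 min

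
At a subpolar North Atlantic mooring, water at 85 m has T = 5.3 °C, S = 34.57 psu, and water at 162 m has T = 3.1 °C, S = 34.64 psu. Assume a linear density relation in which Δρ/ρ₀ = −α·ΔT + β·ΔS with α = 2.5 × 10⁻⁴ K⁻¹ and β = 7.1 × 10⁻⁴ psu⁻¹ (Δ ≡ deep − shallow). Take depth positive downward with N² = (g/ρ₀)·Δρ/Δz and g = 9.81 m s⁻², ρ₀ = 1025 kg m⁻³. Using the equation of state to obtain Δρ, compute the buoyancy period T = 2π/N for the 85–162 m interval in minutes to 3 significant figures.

ΔT = -2.2 K, ΔS = +0.07 psu (deep − shallow).
Δρ/ρ₀ = −αΔT + βΔS = 5.50 × 10⁻⁴ + 4.97 × 10⁻⁵ = 5.997 × 10⁻⁴, so Δρ ≈ 0.6147 kg m⁻³.
N² = (g/ρ₀)·Δρ/Δz = g·(Δρ/ρ₀)/Δz = 9.81 × 5.997 × 10⁻⁴ / 77 = 7.6403 × 10⁻⁵ s⁻².
N = √(7.6403 × 10⁻⁵) = 8.7409 × 10⁻³ rad s⁻¹ → T = 2π/N = 718.83 s = 11.981 min ≈ 12.0 min.

12.0 min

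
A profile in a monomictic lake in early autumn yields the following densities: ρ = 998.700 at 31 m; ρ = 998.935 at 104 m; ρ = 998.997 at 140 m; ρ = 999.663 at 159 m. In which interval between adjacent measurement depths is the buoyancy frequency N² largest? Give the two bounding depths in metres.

140–159 m

Compute the density gradient over each adjacent pair:
  31–104 m: Δρ/Δz = 0.235/73 = 3.2 × 10⁻³ kg m⁻⁴
  104–140 m: Δρ/Δz = 0.062/36 = 1.7 × 10⁻³ kg m⁻⁴
  140–159 m: Δρ/Δz = 0.666/19 = 0.035 kg m⁻⁴
The largest gradient is in the 140–159 m interval — the pycnocline.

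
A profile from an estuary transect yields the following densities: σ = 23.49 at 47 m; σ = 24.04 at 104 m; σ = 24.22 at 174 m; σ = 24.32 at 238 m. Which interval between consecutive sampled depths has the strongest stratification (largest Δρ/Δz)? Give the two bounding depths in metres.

Compute the density gradient over each adjacent pair:
  47–104 m: Δρ/Δz = 0.55/57 = 9.6 × 10⁻³ kg m⁻⁴
  104–174 m: Δρ/Δz = 0.18/70 = 2.6 × 10⁻³ kg m⁻⁴
  174–238 m: Δρ/Δz = 0.10/64 = 1.6 × 10⁻³ kg m⁻⁴
The largest gradient is in the 47–104 m interval — the pycnocline.

47–104 m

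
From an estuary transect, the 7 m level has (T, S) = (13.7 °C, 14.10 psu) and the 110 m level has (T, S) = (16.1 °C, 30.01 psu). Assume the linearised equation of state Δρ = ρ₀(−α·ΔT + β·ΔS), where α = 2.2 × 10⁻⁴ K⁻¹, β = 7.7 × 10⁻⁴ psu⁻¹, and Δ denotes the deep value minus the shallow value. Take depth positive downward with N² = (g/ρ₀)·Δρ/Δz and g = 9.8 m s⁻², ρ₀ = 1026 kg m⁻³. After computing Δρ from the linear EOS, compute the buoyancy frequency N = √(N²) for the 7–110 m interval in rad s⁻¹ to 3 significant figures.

ΔT = +2.4 K, ΔS = +15.91 psu (deep − shallow).
Δρ/ρ₀ = −αΔT + βΔS = -5.28 × 10⁻⁴ + 0.0122507 = 0.0117227, so Δρ ≈ 12.03 kg m⁻³.
N² = (g/ρ₀)·Δρ/Δz = g·(Δρ/ρ₀)/Δz = 9.8 × 0.0117227 / 103 = 1.1154 × 10⁻³ s⁻².
N = √(1.1154 × 10⁻³) = 0.033398 rad s⁻¹ ≈ 0.0334 rad s⁻¹.

0.0334 rad s⁻¹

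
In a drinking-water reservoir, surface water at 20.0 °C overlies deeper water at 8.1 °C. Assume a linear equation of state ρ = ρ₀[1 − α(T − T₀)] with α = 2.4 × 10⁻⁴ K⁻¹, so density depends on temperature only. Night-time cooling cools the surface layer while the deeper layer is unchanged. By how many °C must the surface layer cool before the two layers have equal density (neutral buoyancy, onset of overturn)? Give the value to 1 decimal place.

With temperature the only control, equal density requires T_surf′ = T_deep.
T_surf′ = 8.1 °C.
Cooling required: 20.0 − 8.1 = 11.9 °C.

11.9 °C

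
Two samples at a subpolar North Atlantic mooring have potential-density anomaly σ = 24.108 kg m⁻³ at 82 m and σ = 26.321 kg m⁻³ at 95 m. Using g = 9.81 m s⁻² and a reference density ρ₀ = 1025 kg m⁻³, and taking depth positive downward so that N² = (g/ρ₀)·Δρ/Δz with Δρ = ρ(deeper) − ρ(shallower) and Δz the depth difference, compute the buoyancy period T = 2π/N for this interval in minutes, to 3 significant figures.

Δρ = 1026.321 − 1024.108 = 2.213 kg m⁻³ over Δz = 95 − 82 = 13 m.
N² = (9.81/1025) × (2.213/13) = 1.6292 × 10⁻³ s⁻².
N = √(1.6292 × 10⁻³) = 0.040363 rad s⁻¹, so T = 2π/N = 155.67 s = 2.5945 min ≈ 2.59 min.

2.59 min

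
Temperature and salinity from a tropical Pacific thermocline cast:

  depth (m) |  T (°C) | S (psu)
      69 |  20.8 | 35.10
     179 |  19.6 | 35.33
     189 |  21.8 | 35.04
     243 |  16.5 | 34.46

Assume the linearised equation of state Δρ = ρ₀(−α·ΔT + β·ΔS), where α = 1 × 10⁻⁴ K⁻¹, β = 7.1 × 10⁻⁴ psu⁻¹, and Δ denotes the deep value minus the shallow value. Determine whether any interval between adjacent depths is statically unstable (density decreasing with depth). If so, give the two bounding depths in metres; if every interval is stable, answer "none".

Evaluate Δρ/ρ₀ = −αΔT + βΔS across each adjacent pair:
  69–179 m: −αΔT+βΔS = −(1 × 10⁻⁴)(-1.2)+(7.1 × 10⁻⁴)(+0.23) = 2.8 × 10⁻⁴ → stable
  179–189 m: −αΔT+βΔS = −(1 × 10⁻⁴)(+2.2)+(7.1 × 10⁻⁴)(-0.29) = -4.3 × 10⁻⁴ → UNSTABLE
  189–243 m: −αΔT+βΔS = −(1 × 10⁻⁴)(-5.3)+(7.1 × 10⁻⁴)(-0.58) = 1.2 × 10⁻⁴ → stable
The 179–189 m interval has Δρ < 0: lighter water underlies denser water.

179–189 m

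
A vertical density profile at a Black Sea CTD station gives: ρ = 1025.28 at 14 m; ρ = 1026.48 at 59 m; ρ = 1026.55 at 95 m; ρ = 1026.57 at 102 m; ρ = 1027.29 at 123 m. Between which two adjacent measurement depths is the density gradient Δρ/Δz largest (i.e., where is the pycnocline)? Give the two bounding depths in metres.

102–123 m

Compute the density gradient over each adjacent pair:
  14–59 m: Δρ/Δz = 1.20/45 = 0.027 kg m⁻⁴
  59–95 m: Δρ/Δz = 0.07/36 = 1.9 × 10⁻³ kg m⁻⁴
  95–102 m: Δρ/Δz = 0.02/7 = 2.9 × 10⁻³ kg m⁻⁴
  102–123 m: Δρ/Δz = 0.72/21 = 0.034 kg m⁻⁴
The largest gradient is in the 102–123 m interval — the pycnocline.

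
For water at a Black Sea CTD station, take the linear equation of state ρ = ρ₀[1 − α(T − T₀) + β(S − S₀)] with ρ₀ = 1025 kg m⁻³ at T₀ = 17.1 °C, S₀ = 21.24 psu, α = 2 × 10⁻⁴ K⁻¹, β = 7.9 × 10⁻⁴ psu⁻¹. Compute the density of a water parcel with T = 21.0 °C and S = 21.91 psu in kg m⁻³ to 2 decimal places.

T − T₀ = +3.9 K, S − S₀ = +0.67 psu.
Bracket = 1 − α·(+3.9) + β·(+0.67) = 1 + (-2.507 × 10⁻⁴) = 0.9997493.
ρ = 1025 × 0.9997493 = 1024.74 kg m⁻³.

1024.74 kg m⁻³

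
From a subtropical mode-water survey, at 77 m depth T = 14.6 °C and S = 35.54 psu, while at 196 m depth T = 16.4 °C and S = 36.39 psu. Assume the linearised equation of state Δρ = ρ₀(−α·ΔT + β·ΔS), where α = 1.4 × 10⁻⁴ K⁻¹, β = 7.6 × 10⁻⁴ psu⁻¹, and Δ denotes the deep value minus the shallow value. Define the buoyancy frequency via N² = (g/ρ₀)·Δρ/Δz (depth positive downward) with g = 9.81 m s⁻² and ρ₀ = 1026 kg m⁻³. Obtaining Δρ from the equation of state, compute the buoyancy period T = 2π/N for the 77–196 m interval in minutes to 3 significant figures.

ΔT = +1.8 K, ΔS = +0.85 psu (deep − shallow).
Δρ/ρ₀ = −αΔT + βΔS = -2.52 × 10⁻⁴ + 6.46 × 10⁻⁴ = 3.94 × 10⁻⁴, so Δρ ≈ 0.4042 kg m⁻³.
N² = (g/ρ₀)·Δρ/Δz = g·(Δρ/ρ₀)/Δz = 9.81 × 3.94 × 10⁻⁴ / 119 = 3.2480 × 10⁻⁵ s⁻².
N = √(3.2480 × 10⁻⁵) = 5.6991 × 10⁻³ rad s⁻¹ → T = 2π/N = 1.1025 × 10³ s = 18.375 min ≈ 18.4 min.

18.4 min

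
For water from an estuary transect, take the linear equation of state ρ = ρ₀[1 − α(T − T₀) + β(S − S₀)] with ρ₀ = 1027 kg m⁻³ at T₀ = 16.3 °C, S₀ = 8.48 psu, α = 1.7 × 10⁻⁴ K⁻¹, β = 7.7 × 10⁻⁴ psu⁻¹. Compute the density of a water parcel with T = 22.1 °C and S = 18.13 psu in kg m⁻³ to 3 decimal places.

1033.619 kg m⁻³

T − T₀ = +5.8 K, S − S₀ = +9.65 psu.
Bracket = 1 − α·(+5.8) + β·(+9.65) = 1 + (6.4445 × 10⁻³) = 1.0064445.
ρ = 1027 × 1.0064445 = 1033.619 kg m⁻³.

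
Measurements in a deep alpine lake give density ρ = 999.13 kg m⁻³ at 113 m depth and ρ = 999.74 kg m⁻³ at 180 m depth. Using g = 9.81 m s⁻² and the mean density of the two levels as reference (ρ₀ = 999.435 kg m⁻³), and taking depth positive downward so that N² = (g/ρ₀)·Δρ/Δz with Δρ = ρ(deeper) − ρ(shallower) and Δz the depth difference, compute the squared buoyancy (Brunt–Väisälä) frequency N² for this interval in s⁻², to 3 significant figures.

8.94 × 10⁻⁵ s⁻²

Δρ = 999.74 − 999.13 = 0.61 kg m⁻³ over Δz = 180 − 113 = 67 m.
N² = (9.81/999.435) × (0.61/67) = 8.9365 × 10⁻⁵ s⁻² ≈ 8.94 × 10⁻⁵ s⁻².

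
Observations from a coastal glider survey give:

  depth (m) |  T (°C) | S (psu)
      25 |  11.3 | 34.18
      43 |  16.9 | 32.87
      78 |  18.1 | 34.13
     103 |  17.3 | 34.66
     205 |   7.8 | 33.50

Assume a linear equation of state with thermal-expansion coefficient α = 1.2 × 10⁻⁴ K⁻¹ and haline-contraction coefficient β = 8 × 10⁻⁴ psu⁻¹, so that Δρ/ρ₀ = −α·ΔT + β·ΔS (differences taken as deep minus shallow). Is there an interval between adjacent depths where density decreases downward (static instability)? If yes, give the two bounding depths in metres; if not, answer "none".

25–43 m

Evaluate Δρ/ρ₀ = −αΔT + βΔS across each adjacent pair:
  25–43 m: −αΔT+βΔS = −(1.2 × 10⁻⁴)(+5.6)+(8 × 10⁻⁴)(-1.31) = -1.7 × 10⁻³ → UNSTABLE
  43–78 m: −αΔT+βΔS = −(1.2 × 10⁻⁴)(+1.2)+(8 × 10⁻⁴)(+1.26) = 8.6 × 10⁻⁴ → stable
  78–103 m: −αΔT+βΔS = −(1.2 × 10⁻⁴)(-0.8)+(8 × 10⁻⁴)(+0.53) = 5.2 × 10⁻⁴ → stable
  103–205 m: −αΔT+βΔS = −(1.2 × 10⁻⁴)(-9.5)+(8 × 10⁻⁴)(-1.16) = 2.1 × 10⁻⁴ → stable
The 25–43 m interval has Δρ < 0: lighter water underlies denser water.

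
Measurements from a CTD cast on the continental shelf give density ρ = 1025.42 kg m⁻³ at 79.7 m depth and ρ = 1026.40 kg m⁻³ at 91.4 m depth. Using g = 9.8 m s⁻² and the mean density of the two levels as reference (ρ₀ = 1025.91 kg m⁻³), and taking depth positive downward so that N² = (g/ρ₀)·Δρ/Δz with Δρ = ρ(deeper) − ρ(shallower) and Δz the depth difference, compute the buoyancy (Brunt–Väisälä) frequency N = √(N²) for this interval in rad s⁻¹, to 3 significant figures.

0.0283 rad s⁻¹

Δρ = 1026.40 − 1025.42 = 0.98 kg m⁻³ over Δz = 91.4 − 79.7 = 11.7 m.
N² = (9.8/1025.91) × (0.98/11.7) = 8.0012 × 10⁻⁴ s⁻².
N = √(8.0012 × 10⁻⁴) = 0.028286 rad s⁻¹ ≈ 0.0283 rad s⁻¹.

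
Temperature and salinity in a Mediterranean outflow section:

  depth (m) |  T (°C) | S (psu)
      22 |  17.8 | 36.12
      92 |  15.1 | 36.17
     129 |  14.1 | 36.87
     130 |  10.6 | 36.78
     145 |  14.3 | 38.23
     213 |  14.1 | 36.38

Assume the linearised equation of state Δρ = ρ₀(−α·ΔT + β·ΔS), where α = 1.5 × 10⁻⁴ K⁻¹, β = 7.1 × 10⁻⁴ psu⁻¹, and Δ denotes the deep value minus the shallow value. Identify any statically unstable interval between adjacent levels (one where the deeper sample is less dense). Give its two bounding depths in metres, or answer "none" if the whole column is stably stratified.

Evaluate Δρ/ρ₀ = −αΔT + βΔS across each adjacent pair:
  22–92 m: −αΔT+βΔS = −(1.5 × 10⁻⁴)(-2.7)+(7.1 × 10⁻⁴)(+0.05) = 4.4 × 10⁻⁴ → stable
  92–129 m: −αΔT+βΔS = −(1.5 × 10⁻⁴)(-1.0)+(7.1 × 10⁻⁴)(+0.70) = 6.5 × 10⁻⁴ → stable
  129–130 m: −αΔT+βΔS = −(1.5 × 10⁻⁴)(-3.5)+(7.1 × 10⁻⁴)(-0.09) = 4.6 × 10⁻⁴ → stable
  130–145 m: −αΔT+βΔS = −(1.5 × 10⁻⁴)(+3.7)+(7.1 × 10⁻⁴)(+1.45) = 4.7 × 10⁻⁴ → stable
  145–213 m: −αΔT+βΔS = −(1.5 × 10⁻⁴)(-0.2)+(7.1 × 10⁻⁴)(-1.85) = -1.3 × 10⁻³ → UNSTABLE
The 145–213 m interval has Δρ < 0: lighter water underlies denser water.

145–213 m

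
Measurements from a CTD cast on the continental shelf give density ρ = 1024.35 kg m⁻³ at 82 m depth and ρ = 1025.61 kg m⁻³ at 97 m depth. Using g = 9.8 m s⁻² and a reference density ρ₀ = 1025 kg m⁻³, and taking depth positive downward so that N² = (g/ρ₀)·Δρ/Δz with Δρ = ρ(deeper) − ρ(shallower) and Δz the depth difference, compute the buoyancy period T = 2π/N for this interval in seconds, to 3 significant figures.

Δρ = 1025.61 − 1024.35 = 1.26 kg m⁻³ over Δz = 97 − 82 = 15 m.
N² = (9.8/1025) × (1.26/15) = 8.0312 × 10⁻⁴ s⁻².
N = √(8.0312 × 10⁻⁴) = 0.028339 rad s⁻¹, so T = 2π/N = 221.72 s ≈ 222 s.

222 s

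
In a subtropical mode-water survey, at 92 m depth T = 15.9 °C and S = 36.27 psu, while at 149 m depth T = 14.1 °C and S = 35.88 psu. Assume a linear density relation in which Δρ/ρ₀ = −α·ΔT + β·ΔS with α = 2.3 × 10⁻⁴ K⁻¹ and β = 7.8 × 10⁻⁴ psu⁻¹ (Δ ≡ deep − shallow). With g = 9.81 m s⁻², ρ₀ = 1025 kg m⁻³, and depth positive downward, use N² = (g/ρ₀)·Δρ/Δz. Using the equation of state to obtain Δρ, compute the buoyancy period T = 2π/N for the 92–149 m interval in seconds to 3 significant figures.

1.45 × 10³ s

ΔT = -1.8 K, ΔS = -0.39 psu (deep − shallow).
Δρ/ρ₀ = −αΔT + βΔS = 4.14 × 10⁻⁴ − 3.042 × 10⁻⁴ = 1.098 × 10⁻⁴, so Δρ ≈ 0.1125 kg m⁻³.
N² = (g/ρ₀)·Δρ/Δz = g·(Δρ/ρ₀)/Δz = 9.81 × 1.098 × 10⁻⁴ / 57 = 1.8897 × 10⁻⁵ s⁻².
N = √(1.8897 × 10⁻⁵) = 4.3471 × 10⁻³ rad s⁻¹ → T = 2π/N = 1.4454 × 10³ s ≈ 1.45 × 10³ s.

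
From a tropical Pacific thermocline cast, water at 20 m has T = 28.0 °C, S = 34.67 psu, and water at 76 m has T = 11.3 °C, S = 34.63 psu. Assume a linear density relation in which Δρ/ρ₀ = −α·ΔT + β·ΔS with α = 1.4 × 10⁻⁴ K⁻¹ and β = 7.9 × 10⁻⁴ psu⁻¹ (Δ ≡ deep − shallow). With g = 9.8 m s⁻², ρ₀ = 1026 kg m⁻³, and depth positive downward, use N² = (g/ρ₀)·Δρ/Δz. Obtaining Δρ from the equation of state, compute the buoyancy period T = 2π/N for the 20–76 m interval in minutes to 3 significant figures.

ΔT = -16.7 K, ΔS = -0.04 psu (deep − shallow).
Δρ/ρ₀ = −αΔT + βΔS = 2.338 × 10⁻³ − 3.16 × 10⁻⁵ = 2.3064 × 10⁻³, so Δρ ≈ 2.366 kg m⁻³.
N² = (g/ρ₀)·Δρ/Δz = g·(Δρ/ρ₀)/Δz = 9.8 × 2.3064 × 10⁻³ / 56 = 4.0362 × 10⁻⁴ s⁻².
N = √(4.0362 × 10⁻⁴) = 0.020090 rad s⁻¹ → T = 2π/N = 312.75 s = 5.2125 min ≈ 5.21 min.

5.21 min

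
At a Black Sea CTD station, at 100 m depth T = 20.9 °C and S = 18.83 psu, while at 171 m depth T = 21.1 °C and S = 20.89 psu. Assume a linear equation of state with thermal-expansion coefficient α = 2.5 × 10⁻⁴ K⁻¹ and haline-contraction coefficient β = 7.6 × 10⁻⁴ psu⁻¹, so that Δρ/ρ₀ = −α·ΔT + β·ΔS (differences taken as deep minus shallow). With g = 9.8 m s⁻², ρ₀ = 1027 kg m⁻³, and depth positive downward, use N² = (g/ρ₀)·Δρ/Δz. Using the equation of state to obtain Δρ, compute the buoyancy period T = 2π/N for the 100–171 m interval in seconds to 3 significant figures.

ΔT = +0.2 K, ΔS = +2.06 psu (deep − shallow).
Δρ/ρ₀ = −αΔT + βΔS = -5.00 × 10⁻⁵ + 1.5656 × 10⁻³ = 1.5156 × 10⁻³, so Δρ ≈ 1.557 kg m⁻³.
N² = (g/ρ₀)·Δρ/Δz = g·(Δρ/ρ₀)/Δz = 9.8 × 1.5156 × 10⁻³ / 71 = 2.0920 × 10⁻⁴ s⁻².
N = √(2.0920 × 10⁻⁴) = 0.014464 rad s⁻¹ → T = 2π/N = 434.40 s ≈ 434 s.

434 s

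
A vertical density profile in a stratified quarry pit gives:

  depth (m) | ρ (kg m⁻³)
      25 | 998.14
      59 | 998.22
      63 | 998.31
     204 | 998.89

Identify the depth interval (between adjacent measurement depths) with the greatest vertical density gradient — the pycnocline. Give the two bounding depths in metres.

Compute the density gradient over each adjacent pair:
  25–59 m: Δρ/Δz = 0.08/34 = 2.4 × 10⁻³ kg m⁻⁴
  59–63 m: Δρ/Δz = 0.09/4 = 0.022 kg m⁻⁴
  63–204 m: Δρ/Δz = 0.58/141 = 4.1 × 10⁻³ kg m⁻⁴
The largest gradient is in the 59–63 m interval — the pycnocline.

59–63 m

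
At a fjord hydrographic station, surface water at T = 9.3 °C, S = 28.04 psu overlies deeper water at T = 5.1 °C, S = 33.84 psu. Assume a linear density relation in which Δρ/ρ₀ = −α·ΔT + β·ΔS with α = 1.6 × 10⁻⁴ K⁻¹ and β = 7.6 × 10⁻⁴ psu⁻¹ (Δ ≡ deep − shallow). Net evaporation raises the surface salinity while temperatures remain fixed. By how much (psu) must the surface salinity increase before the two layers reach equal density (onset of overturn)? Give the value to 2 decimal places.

6.68 psu

Neutral buoyancy requires −α(T_deep − T_surf) + β(S_deep − S_surf′) = 0.
S_surf′ = S_deep − (α/β)·ΔT = 33.84 − (1.6 × 10⁻⁴/7.6 × 10⁻⁴)·(-4.2) = 34.7242 psu.
Increase required: 34.7242 − 28.04 = 6.6842 psu.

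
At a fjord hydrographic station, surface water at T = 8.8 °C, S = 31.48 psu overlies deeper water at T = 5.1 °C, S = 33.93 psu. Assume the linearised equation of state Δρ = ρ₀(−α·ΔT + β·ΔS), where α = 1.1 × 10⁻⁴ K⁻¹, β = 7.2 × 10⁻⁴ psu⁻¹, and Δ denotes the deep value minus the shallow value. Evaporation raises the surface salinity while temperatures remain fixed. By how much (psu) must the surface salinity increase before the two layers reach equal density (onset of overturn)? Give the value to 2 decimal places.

3.02 psu

Neutral buoyancy requires −α(T_deep − T_surf) + β(S_deep − S_surf′) = 0.
S_surf′ = S_deep − (α/β)·ΔT = 33.93 − (1.1 × 10⁻⁴/7.2 × 10⁻⁴)·(-3.7) = 34.4953 psu.
Increase required: 34.4953 − 31.48 = 3.0153 psu.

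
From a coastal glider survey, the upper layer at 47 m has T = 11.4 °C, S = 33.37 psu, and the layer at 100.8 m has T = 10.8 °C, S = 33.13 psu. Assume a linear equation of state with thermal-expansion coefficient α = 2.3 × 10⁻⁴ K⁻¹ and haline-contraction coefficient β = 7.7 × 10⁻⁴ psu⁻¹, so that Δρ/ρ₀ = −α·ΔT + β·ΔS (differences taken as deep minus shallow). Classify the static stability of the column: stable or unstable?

unstable

ΔT = 10.8 − 11.4 = -0.6 K and ΔS = 33.13 − 33.37 = -0.24 psu (deep − shallow).
−αΔT = 1.38 × 10⁻⁴; βΔS = -1.848 × 10⁻⁴; sum Δρ/ρ₀ = -4.68 × 10⁻⁵.
Δρ/ρ₀ < 0, so Δρ < 0: deeper water is lighter → statically unstable; the column would overturn.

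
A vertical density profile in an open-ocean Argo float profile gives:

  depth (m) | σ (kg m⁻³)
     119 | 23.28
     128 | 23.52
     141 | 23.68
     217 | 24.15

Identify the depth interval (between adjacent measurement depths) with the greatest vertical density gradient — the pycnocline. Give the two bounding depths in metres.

119–128 m

Compute the density gradient over each adjacent pair:
  119–128 m: Δρ/Δz = 0.24/9 = 0.027 kg m⁻⁴
  128–141 m: Δρ/Δz = 0.16/13 = 0.012 kg m⁻⁴
  141–217 m: Δρ/Δz = 0.47/76 = 6.2 × 10⁻³ kg m⁻⁴
The largest gradient is in the 119–128 m interval — the pycnocline.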